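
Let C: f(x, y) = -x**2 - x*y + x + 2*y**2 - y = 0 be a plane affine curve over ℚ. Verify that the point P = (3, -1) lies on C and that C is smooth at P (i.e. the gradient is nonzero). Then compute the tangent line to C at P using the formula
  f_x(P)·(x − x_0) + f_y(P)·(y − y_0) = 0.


Tangent line at P: -4*x - 8*y + 4 = 0.

Step 1: f(3, -1) = 0, so P lies on C.
Step 2: partial derivatives
  f_x(x, y) = -2*x - y + 1, f_y(x, y) = -x + 4*y - 1.
  f_x(P) = -4, f_y(P) = -8 (gradient nonzero, so P is smooth).
Step 3: tangent line at P: -4·(x − 3) + -8·(y − -1) = 0.
Expanding: -4*x - 8*y + 4 = 0.


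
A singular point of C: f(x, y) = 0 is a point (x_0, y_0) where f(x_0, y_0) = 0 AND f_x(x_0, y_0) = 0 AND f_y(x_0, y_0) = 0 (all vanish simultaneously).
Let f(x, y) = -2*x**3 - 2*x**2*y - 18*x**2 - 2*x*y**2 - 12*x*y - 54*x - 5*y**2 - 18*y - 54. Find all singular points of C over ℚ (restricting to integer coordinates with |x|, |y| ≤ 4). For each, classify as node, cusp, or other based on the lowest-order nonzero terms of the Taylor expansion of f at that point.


Singular points: {(-3, 0)}; classification: cusp.

Compute partial derivatives:
  f_x = -6*x**2 - 4*x*y - 36*x - 2*y**2 - 12*y - 54.
  f_y = -2*x**2 - 4*x*y - 12*x - 10*y - 18.
Scan x_0 ∈ {−4, ..., 4}. For each x_0, f_y(x_0, y) is a polynomial in y; find its integer roots y ∈ {−4, ..., 4}, then test f_x and f at those candidates.
  x = -4: f_y(-4, y) = 6*y - 2; no integer root y with |y| ≤ 4.
  x = -3: f_y(-3, y) = 2*y; vanishes at y ∈ {0}. (-3, 0): f_x = 0, f = 0 — SINGULAR.
  x = -2: f_y(-2, y) = -2*y - 2; vanishes at y ∈ {-1}. (-2, -1): f_x = -4 ≠ 0.
  x = -1: f_y(-1, y) = -6*y - 8; no integer root y with |y| ≤ 4.
  x = 0: f_y(0, y) = -10*y - 18; no integer root y with |y| ≤ 4.
  x = 1: f_y(1, y) = -14*y - 32; no integer root y with |y| ≤ 4.
  x = 2: f_y(2, y) = -18*y - 50; no integer root y with |y| ≤ 4.
  x = 3: f_y(3, y) = -22*y - 72; no integer root y with |y| ≤ 4.
  x = 4: f_y(4, y) = -26*y - 98; no integer root y with |y| ≤ 4.
Only singular point on the grid: (-3, 0).
Classify: substitute x = -3 + u, y = 0 + v and expand: f = -2*u**3 - 2*u**2*v - 2*u*v**2 + v**2.
No constant or linear terms (consistent with a singular point). Quadratic part: v**2. Cubic part: -2*u**3 - 2*u**2*v - 2*u*v**2.
The quadratic part v**2 is a perfect square, so there is a single (double) tangent line v = 0, i.e. y = 0. Restricting the cubic part to that line (v = 0) leaves -2*u**3 ≠ 0, so f is not divisible by v and the branch is v² ≈ 2*u**3 to lowest order — this is a cusp.
Classification: cusp.


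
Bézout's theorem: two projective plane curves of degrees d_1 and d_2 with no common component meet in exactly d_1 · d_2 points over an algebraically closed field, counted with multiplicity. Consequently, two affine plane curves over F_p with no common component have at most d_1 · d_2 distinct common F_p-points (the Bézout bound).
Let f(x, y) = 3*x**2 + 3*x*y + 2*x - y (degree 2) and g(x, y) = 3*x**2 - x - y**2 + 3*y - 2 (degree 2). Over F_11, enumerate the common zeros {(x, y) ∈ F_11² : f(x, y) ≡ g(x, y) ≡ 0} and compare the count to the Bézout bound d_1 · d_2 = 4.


Common zeros: {(1, 3), (3, 0)}; count = 2; Bézout bound = 4.

deg(f) = 2, deg(g) = 2, so Bézout bound = 4.
Scan x ∈ F_11. For each x, list the y ∈ F_11 with f(x, y) ≡ 0 and those with g(x, y) ≡ 0 (mod 11); the common zeros in that column are the intersection.
  x = 0: f ≡ 0 at y ∈ {0}; g ≡ 0 at y ∈ {1, 2}; common: ∅.
  x = 1: f ≡ 0 at y ∈ {3}; g ≡ 0 at y ∈ {0, 3}; common: {3}.
  x = 2: f ≡ 0 at y ∈ {10}; g ≡ 0 at y ∈ ∅; common: ∅.
  x = 3: f ≡ 0 at y ∈ {0}; g ≡ 0 at y ∈ {0, 3}; common: {0}.
  x = 4: f ≡ 0 at y ∈ ∅; g ≡ 0 at y ∈ {1, 2}; common: ∅.
  x = 5: f ≡ 0 at y ∈ {1}; g ≡ 0 at y ∈ ∅; common: ∅.
  x = 6: f ≡ 0 at y ∈ {2}; g ≡ 0 at y ∈ ∅; common: ∅.
  x = 7: f ≡ 0 at y ∈ {9}; g ≡ 0 at y ∈ {7}; common: ∅.
  x = 8: f ≡ 0 at y ∈ {1}; g ≡ 0 at y ∈ {7}; common: ∅.
  x = 9: f ≡ 0 at y ∈ {9}; g ≡ 0 at y ∈ ∅; common: ∅.
  x = 10: f ≡ 0 at y ∈ {3}; g ≡ 0 at y ∈ ∅; common: ∅.
Collecting: common zeros = {(1, 3), (3, 0)}, so the count is 2.
Comparison with the Bézout bound: 2 ≤ 4 = deg(f)·deg(g), as expected for curves with no common component (the affine F_11-count falls short of the bound because intersections may lie at infinity, over extension fields, or carry multiplicity).


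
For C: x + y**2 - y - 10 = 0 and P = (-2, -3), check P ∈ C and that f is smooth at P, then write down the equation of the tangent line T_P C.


Tangent line at P: x - 7*y - 19 = 0.

Step 1: f(-2, -3) = 0, so P lies on C.
Step 2: partial derivatives
  f_x(x, y) = 1, f_y(x, y) = 2*y - 1.
  f_x(P) = 1, f_y(P) = -7 (gradient nonzero, so P is smooth).
Step 3: tangent line at P: 1·(x − -2) + -7·(y − -3) = 0.
Expanding: x - 7*y - 19 = 0.


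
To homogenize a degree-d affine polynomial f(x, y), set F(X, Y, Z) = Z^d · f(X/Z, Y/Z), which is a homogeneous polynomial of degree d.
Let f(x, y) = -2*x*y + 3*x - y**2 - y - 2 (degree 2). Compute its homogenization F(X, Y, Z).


F(X, Y, Z) = -2*X*Y + 3*X*Z - Y**2 - Y*Z - 2*Z**2

deg(f) = 2.
Substitute x = X/Z, y = Y/Z into f, then multiply by Z^2.
  monomial -2·x^1·y^1 ↦ -2·X^1·Y^1·Z^0.
  monomial 3·x^1·y^0 ↦ 3·X^1·Y^0·Z^1.
  monomial -1·x^0·y^2 ↦ -1·X^0·Y^2·Z^0.
  monomial -1·x^0·y^1 ↦ -1·X^0·Y^1·Z^1.
  monomial -2·x^0·y^0 ↦ -2·X^0·Y^0·Z^2.
Collecting: F(X, Y, Z) = -2*X*Y + 3*X*Z - Y**2 - Y*Z - 2*Z**2.


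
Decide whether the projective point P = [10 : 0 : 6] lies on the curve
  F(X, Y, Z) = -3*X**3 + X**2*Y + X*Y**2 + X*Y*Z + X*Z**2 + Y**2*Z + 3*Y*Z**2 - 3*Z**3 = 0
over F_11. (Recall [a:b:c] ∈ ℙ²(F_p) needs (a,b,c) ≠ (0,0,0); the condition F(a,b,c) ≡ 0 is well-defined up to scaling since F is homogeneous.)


F(10,0,6) ≡ 1 (mod 11); P is NOT on the curve.

Evaluate F(10, 0, 6) term-by-term (mod 11).
  -3*X**3 ↦ -3·1000·1·1 = -3000
  X**2*Y ↦ 1·100·0·1 = 0
  X*Y**2 ↦ 1·10·0·1 = 0
  X*Y*Z ↦ 1·10·0·6 = 0
  X*Z**2 ↦ 1·10·1·36 = 360
  Y**2*Z ↦ 1·1·0·6 = 0
  3*Y*Z**2 ↦ 3·1·0·36 = 0
  -3*Z**3 ↦ -3·1·1·216 = -648
Sum: F(10, 0, 6) = (-3000) + (0) + (0) + (0) + (360) + (0) + (0) + (-648) = -3288.
Reducing mod 11: -3288 ≡ 1 (mod 11).
Since F(a, b, c) ≡ 1 ≠ 0 (mod 11), P does NOT lie on the curve.


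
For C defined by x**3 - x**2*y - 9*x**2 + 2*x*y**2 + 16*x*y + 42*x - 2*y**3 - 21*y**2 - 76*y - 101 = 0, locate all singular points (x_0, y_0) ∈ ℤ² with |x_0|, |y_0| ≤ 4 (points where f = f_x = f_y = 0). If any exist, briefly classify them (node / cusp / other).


Singular points: {(2, -3)}; classification: cusp.

Compute partial derivatives:
  f_x = 3*x**2 - 2*x*y - 18*x + 2*y**2 + 16*y + 42.
  f_y = -x**2 + 4*x*y + 16*x - 6*y**2 - 42*y - 76.
Scan x_0 ∈ {−4, ..., 4}. For each x_0, f_y(x_0, y) is a polynomial in y; find its integer roots y ∈ {−4, ..., 4}, then test f_x and f at those candidates.
  x = -4: f_y(-4, y) = -6*y**2 - 58*y - 156; no integer root y with |y| ≤ 4.
  x = -3: f_y(-3, y) = -6*y**2 - 54*y - 133; no integer root y with |y| ≤ 4.
  x = -2: f_y(-2, y) = -6*y**2 - 50*y - 112; no integer root y with |y| ≤ 4.
  x = -1: f_y(-1, y) = -6*y**2 - 46*y - 93; no integer root y with |y| ≤ 4.
  x = 0: f_y(0, y) = -6*y**2 - 42*y - 76; no integer root y with |y| ≤ 4.
  x = 1: f_y(1, y) = -6*y**2 - 38*y - 61; no integer root y with |y| ≤ 4.
  x = 2: f_y(2, y) = -6*y**2 - 34*y - 48; vanishes at y ∈ {-3}. (2, -3): f_x = 0, f = 0 — SINGULAR.
  x = 3: f_y(3, y) = -6*y**2 - 30*y - 37; no integer root y with |y| ≤ 4.
  x = 4: f_y(4, y) = -6*y**2 - 26*y - 28; vanishes at y ∈ {-2}. (4, -2): f_x = 10 ≠ 0.
Only singular point on the grid: (2, -3).
Classify: substitute x = 2 + u, y = -3 + v and expand: f = u**3 - u**2*v + 2*u*v**2 - 2*v**3 + v**2.
No constant or linear terms (consistent with a singular point). Quadratic part: v**2. Cubic part: u**3 - u**2*v + 2*u*v**2 - 2*v**3.
The quadratic part v**2 is a perfect square, so there is a single (double) tangent line v = 0, i.e. y = -3. Restricting the cubic part to that line (v = 0) leaves u**3 ≠ 0, so f is not divisible by v and the branch is v² ≈ -u**3 to lowest order — this is a cusp.
Classification: cusp.


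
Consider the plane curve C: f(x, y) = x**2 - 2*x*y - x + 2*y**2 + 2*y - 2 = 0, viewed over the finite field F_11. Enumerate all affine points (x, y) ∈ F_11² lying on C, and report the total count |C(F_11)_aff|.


Affine F_11-points: {(0, 3), (0, 7), (1, 1), (1, 10), (2, 0), (2, 1), (4, 7), (7, 3), (9, 9), (9, 10), (10, 0), (10, 9)}; count = 12.

For each of the 121 pairs (x, y) ∈ F_11², evaluate f(x, y) mod 11. Record the zeros.
  x = 0: [0↦9, 1↦2, 2↦10, 3↦0, 4↦5, 5↦3, 6↦5, 7↦0, 8↦10, 9↦2, 10↦9]  zeros at y ∈ {3, 7}
  x = 1: [0↦9, 1↦0, 2↦6, 3↦5, 4↦8, 5↦4, 6↦4, 7↦8, 8↦5, 9↦6, 10↦0]  zeros at y ∈ {1, 10}
  x = 2: [0↦0, 1↦0, 2↦4, 3↦1, 4↦2, 5↦7, 6↦5, 7↦7, 8↦2, 9↦1, 10↦4]  zeros at y ∈ {0, 1}
  x = 3: [0↦4, 1↦2, 2↦4, 3↦10, 4↦9, 5↦1, 6↦8, 7↦8, 8↦1, 9↦9, 10↦10]  zeros at y ∈ ∅
  x = 4: [0↦10, 1↦6, 2↦6, 3↦10, 4↦7, 5↦8, 6↦2, 7↦0, 8↦2, 9↦8, 10↦7]  zeros at y ∈ {7}
  x = 5: [0↦7, 1↦1, 2↦10, 3↦1, 4↦7, 5↦6, 6↦9, 7↦5, 8↦5, 9↦9, 10↦6]  zeros at y ∈ ∅
  x = 6: [0↦6, 1↦9, 2↦5, 3↦5, 4↦9, 5↦6, 6↦7, 7↦1, 8↦10, 9↦1, 10↦7]  zeros at y ∈ ∅
  x = 7: [0↦7, 1↦8, 2↦2, 3↦0, 4↦2, 5↦8, 6↦7, 7↦10, 8↦6, 9↦6, 10↦10]  zeros at y ∈ {3}
  x = 8: [0↦10, 1↦9, 2↦1, 3↦8, 4↦8, 5↦1, 6↦9, 7↦10, 8↦4, 9↦2, 10↦4]  zeros at y ∈ ∅
  x = 9: [0↦4, 1↦1, 2↦2, 3↦7, 4↦5, 5↦7, 6↦2, 7↦1, 8↦4, 9↦0, 10↦0]  zeros at y ∈ {9, 10}
  x = 10: [0↦0, 1↦6, 2↦5, 3↦8, 4↦4, 5↦4, 6↦8, 7↦5, 8↦6, 9↦0, 10↦9]  zeros at y ∈ {0, 9}
Collecting zeros: affine points = {(0, 3), (0, 7), (1, 1), (1, 10), (2, 0), (2, 1), (4, 7), (7, 3), (9, 9), (9, 10), (10, 0), (10, 9)}.
Total count |C(F_11)_aff| = 12.


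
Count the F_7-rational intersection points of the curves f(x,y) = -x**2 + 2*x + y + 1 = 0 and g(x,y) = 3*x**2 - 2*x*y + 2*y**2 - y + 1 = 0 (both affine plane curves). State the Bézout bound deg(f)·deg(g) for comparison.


Common zeros: {(4, 0), (6, 2)}; count = 2; Bézout bound = 4.

deg(f) = 2, deg(g) = 2, so Bézout bound = 4.
Scan x ∈ F_7. For each x, list the y ∈ F_7 with f(x, y) ≡ 0 and those with g(x, y) ≡ 0 (mod 7); the common zeros in that column are the intersection.
  x = 0: f ≡ 0 at y ∈ {6}; g ≡ 0 at y ∈ {2}; common: ∅.
  x = 1: f ≡ 0 at y ∈ {5}; g ≡ 0 at y ∈ ∅; common: ∅.
  x = 2: f ≡ 0 at y ∈ {6}; g ≡ 0 at y ∈ ∅; common: ∅.
  x = 3: f ≡ 0 at y ∈ {2}; g ≡ 0 at y ∈ {0}; common: ∅.
  x = 4: f ≡ 0 at y ∈ {0}; g ≡ 0 at y ∈ {0, 1}; common: {0}.
  x = 5: f ≡ 0 at y ∈ {0}; g ≡ 0 at y ∈ ∅; common: ∅.
  x = 6: f ≡ 0 at y ∈ {2}; g ≡ 0 at y ∈ {1, 2}; common: {2}.
Collecting: common zeros = {(4, 0), (6, 2)}, so the count is 2.
Comparison with the Bézout bound: 2 ≤ 4 = deg(f)·deg(g), as expected for curves with no common component (the affine F_7-count falls short of the bound because intersections may lie at infinity, over extension fields, or carry multiplicity).


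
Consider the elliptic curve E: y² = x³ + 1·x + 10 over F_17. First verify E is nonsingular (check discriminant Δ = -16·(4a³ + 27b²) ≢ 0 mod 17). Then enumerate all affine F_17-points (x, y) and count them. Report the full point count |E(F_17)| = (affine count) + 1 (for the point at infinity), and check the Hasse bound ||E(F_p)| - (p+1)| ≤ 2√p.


Affine points = {(5, 2), (5, 15), (9, 0), (10, 0), (11, 3), (11, 14), (12, 4), (12, 13), (15, 0), (16, 5), (16, 12)}; affine count = 11; |E(F_17)| = 12.

Discriminant check: Δ ∝ 4a³ + 27b² = 4·1³ + 27·10² = 4·1 + 27·100 ≡ 1 (mod 17). Nonzero ⇒ E is nonsingular.
For each x ∈ F_17, compute rhs = x³ + 1·x + 10 mod 17, then count y ∈ F_17 with y² ≡ rhs.
  x = 0: rhs = 10, matching y values: none (0 points).
  x = 1: rhs = 12, matching y values: none (0 points).
  x = 2: rhs = 3, matching y values: none (0 points).
  x = 3: rhs = 6, matching y values: none (0 points).
  x = 4: rhs = 10, matching y values: none (0 points).
  x = 5: rhs = 4, matching y values: 2, 15 (2 points).
  x = 6: rhs = 11, matching y values: none (0 points).
  x = 7: rhs = 3, matching y values: none (0 points).
  x = 8: rhs = 3, matching y values: none (0 points).
  x = 9: rhs = 0, matching y values: 0 (1 points).
  x = 10: rhs = 0, matching y values: 0 (1 points).
  x = 11: rhs = 9, matching y values: 3, 14 (2 points).
  x = 12: rhs = 16, matching y values: 4, 13 (2 points).
  x = 13: rhs = 10, matching y values: none (0 points).
  x = 14: rhs = 14, matching y values: none (0 points).
  x = 15: rhs = 0, matching y values: 0 (1 points).
  x = 16: rhs = 8, matching y values: 5, 12 (2 points).
Total affine count: 11.
Full point count |E(F_17)| = 11 + 1 = 12.
Hasse bound: |12 − (17+1)| = |-6| = 6 ≤ 2√17 ≈ 8.2462 ✓.


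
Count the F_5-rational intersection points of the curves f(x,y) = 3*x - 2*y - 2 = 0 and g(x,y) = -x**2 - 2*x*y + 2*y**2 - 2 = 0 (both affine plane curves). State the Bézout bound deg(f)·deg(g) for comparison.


Common zeros: {(0, 4), (3, 1)}; count = 2; Bézout bound = 2.

deg(f) = 1, deg(g) = 2, so Bézout bound = 2.
Scan x ∈ F_5. For each x, list the y ∈ F_5 with f(x, y) ≡ 0 and those with g(x, y) ≡ 0 (mod 5); the common zeros in that column are the intersection.
  x = 0: f ≡ 0 at y ∈ {4}; g ≡ 0 at y ∈ {1, 4}; common: {4}.
  x = 1: f ≡ 0 at y ∈ {3}; g ≡ 0 at y ∈ ∅; common: ∅.
  x = 2: f ≡ 0 at y ∈ {2}; g ≡ 0 at y ∈ {3, 4}; common: ∅.
  x = 3: f ≡ 0 at y ∈ {1}; g ≡ 0 at y ∈ {1, 2}; common: {1}.
  x = 4: f ≡ 0 at y ∈ {0}; g ≡ 0 at y ∈ ∅; common: ∅.
Collecting: common zeros = {(0, 4), (3, 1)}, so the count is 2.
Comparison with the Bézout bound: 2 ≤ 2 = deg(f)·deg(g), as expected for curves with no common component (the bound is attained).


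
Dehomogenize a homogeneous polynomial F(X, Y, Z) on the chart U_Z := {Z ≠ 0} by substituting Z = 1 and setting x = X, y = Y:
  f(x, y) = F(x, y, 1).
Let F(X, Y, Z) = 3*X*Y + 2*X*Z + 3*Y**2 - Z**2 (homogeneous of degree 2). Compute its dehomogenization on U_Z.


f(x, y) = 3*x*y + 2*x + 3*y**2 - 1

On U_Z we set Z = 1. Each monomial c·X^i·Y^j·Z^k in F becomes c·x^i·y^j·1^k = c·x^i·y^j.
Substituting Z = 1: F(X, Y, 1) = 3*x*y + 2*x + 3*y**2 - 1.
Note: deg(f) ≤ deg(F) = 2; strict inequality happens when F is divisible by Z (lost terms).


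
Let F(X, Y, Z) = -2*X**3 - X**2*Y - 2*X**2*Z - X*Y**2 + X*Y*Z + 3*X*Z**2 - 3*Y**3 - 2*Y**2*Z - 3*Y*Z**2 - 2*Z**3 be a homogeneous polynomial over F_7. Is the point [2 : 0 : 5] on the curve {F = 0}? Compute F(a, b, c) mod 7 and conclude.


F(2,0,5) ≡ 5 (mod 7); P is NOT on the curve.

Evaluate F(2, 0, 5) term-by-term (mod 7).
  -2*X**3 ↦ -2·8·1·1 = -16
  -X**2*Y ↦ -1·4·0·1 = 0
  -2*X**2*Z ↦ -2·4·1·5 = -40
  -X*Y**2 ↦ -1·2·0·1 = 0
  X*Y*Z ↦ 1·2·0·5 = 0
  3*X*Z**2 ↦ 3·2·1·25 = 150
  -3*Y**3 ↦ -3·1·0·1 = 0
  -2*Y**2*Z ↦ -2·1·0·5 = 0
  -3*Y*Z**2 ↦ -3·1·0·25 = 0
  -2*Z**3 ↦ -2·1·1·125 = -250
Sum: F(2, 0, 5) = (-16) + (0) + (-40) + (0) + (0) + (150) + (0) + (0) + (0) + (-250) = -156.
Reducing mod 7: -156 ≡ 5 (mod 7).
Since F(a, b, c) ≡ 5 ≠ 0 (mod 7), P does NOT lie on the curve.


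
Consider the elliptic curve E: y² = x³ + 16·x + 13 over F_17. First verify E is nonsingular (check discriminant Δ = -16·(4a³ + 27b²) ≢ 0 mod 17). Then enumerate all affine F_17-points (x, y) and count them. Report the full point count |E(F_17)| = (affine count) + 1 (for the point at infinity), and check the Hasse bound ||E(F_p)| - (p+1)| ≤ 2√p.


Affine points = {(0, 8), (0, 9), (1, 8), (1, 9), (2, 6), (2, 11), (6, 6), (6, 11), (7, 3), (7, 14), (9, 6), (9, 11), (10, 0), (13, 2), (13, 15), (16, 8), (16, 9)}; affine count = 17; |E(F_17)| = 18.

Discriminant check: Δ ∝ 4a³ + 27b² = 4·16³ + 27·13² = 4·4096 + 27·169 ≡ 3 (mod 17). Nonzero ⇒ E is nonsingular.
For each x ∈ F_17, compute rhs = x³ + 16·x + 13 mod 17, then count y ∈ F_17 with y² ≡ rhs.
  x = 0: rhs = 13, matching y values: 8, 9 (2 points).
  x = 1: rhs = 13, matching y values: 8, 9 (2 points).
  x = 2: rhs = 2, matching y values: 6, 11 (2 points).
  x = 3: rhs = 3, matching y values: none (0 points).
  x = 4: rhs = 5, matching y values: none (0 points).
  x = 5: rhs = 14, matching y values: none (0 points).
  x = 6: rhs = 2, matching y values: 6, 11 (2 points).
  x = 7: rhs = 9, matching y values: 3, 14 (2 points).
  x = 8: rhs = 7, matching y values: none (0 points).
  x = 9: rhs = 2, matching y values: 6, 11 (2 points).
  x = 10: rhs = 0, matching y values: 0 (1 points).
  x = 11: rhs = 7, matching y values: none (0 points).
  x = 12: rhs = 12, matching y values: none (0 points).
  x = 13: rhs = 4, matching y values: 2, 15 (2 points).
  x = 14: rhs = 6, matching y values: none (0 points).
  x = 15: rhs = 7, matching y values: none (0 points).
  x = 16: rhs = 13, matching y values: 8, 9 (2 points).
Total affine count: 17.
Full point count |E(F_17)| = 17 + 1 = 18.
Hasse bound: |18 − (17+1)| = |0| = 0 ≤ 2√17 ≈ 8.2462 ✓.


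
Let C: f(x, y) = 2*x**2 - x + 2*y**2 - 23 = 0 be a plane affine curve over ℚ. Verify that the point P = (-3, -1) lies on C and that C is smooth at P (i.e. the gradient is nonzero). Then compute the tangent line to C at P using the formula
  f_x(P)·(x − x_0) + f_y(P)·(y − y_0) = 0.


Tangent line at P: -13*x - 4*y - 43 = 0.

Step 1: f(-3, -1) = 0, so P lies on C.
Step 2: partial derivatives
  f_x(x, y) = 4*x - 1, f_y(x, y) = 4*y.
  f_x(P) = -13, f_y(P) = -4 (gradient nonzero, so P is smooth).
Step 3: tangent line at P: -13·(x − -3) + -4·(y − -1) = 0.
Expanding: -13*x - 4*y - 43 = 0.


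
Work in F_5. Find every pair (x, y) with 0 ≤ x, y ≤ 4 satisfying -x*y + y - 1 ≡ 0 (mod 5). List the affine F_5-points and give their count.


Affine F_5-points: {(0, 1), (2, 4), (3, 2), (4, 3)}; count = 4.

For each of the 25 pairs (x, y) ∈ F_5², evaluate f(x, y) mod 5. Record the zeros.
  x = 0: [0↦4, 1↦0, 2↦1, 3↦2, 4↦3]  zeros at y ∈ {1}
  x = 1: [0↦4, 1↦4, 2↦4, 3↦4, 4↦4]  zeros at y ∈ ∅
  x = 2: [0↦4, 1↦3, 2↦2, 3↦1, 4↦0]  zeros at y ∈ {4}
  x = 3: [0↦4, 1↦2, 2↦0, 3↦3, 4↦1]  zeros at y ∈ {2}
  x = 4: [0↦4, 1↦1, 2↦3, 3↦0, 4↦2]  zeros at y ∈ {3}
Collecting zeros: affine points = {(0, 1), (2, 4), (3, 2), (4, 3)}.
Total count |C(F_5)_aff| = 4.


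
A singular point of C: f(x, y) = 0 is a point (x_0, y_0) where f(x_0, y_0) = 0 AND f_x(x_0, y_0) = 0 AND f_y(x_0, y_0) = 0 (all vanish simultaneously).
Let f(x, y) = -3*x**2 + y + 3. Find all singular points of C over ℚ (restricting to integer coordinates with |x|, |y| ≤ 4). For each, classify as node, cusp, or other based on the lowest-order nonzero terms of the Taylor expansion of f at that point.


No singular points in the scanned grid; C is smooth there.

Compute partial derivatives:
  f_x = -6*x.
  f_y = 1.
f_y = 1 is a nonzero constant, so f_y never vanishes: no point (x, y) can satisfy f = f_x = f_y = 0. In particular no (x, y) ∈ {−4, ..., 4}² is singular; the curve is smooth.


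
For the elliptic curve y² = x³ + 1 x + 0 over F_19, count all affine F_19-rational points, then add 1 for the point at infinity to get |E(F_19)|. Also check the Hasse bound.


Affine points = {(0, 0), (3, 7), (3, 12), (4, 7), (4, 12), (5, 4), (5, 15), (8, 8), (8, 11), (9, 4), (9, 15), (12, 7), (12, 12), (13, 5), (13, 14), (17, 3), (17, 16), (18, 6), (18, 13)}; affine count = 19; |E(F_19)| = 20.

Discriminant check: Δ ∝ 4a³ + 27b² = 4·1³ + 27·0² = 4·1 + 27·0 ≡ 4 (mod 19). Nonzero ⇒ E is nonsingular.
For each x ∈ F_19, compute rhs = x³ + 1·x + 0 mod 19, then count y ∈ F_19 with y² ≡ rhs.
  x = 0: rhs = 0, matching y values: 0 (1 points).
  x = 1: rhs = 2, matching y values: none (0 points).
  x = 2: rhs = 10, matching y values: none (0 points).
  x = 3: rhs = 11, matching y values: 7, 12 (2 points).
  x = 4: rhs = 11, matching y values: 7, 12 (2 points).
  x = 5: rhs = 16, matching y values: 4, 15 (2 points).
  x = 6: rhs = 13, matching y values: none (0 points).
  x = 7: rhs = 8, matching y values: none (0 points).
  x = 8: rhs = 7, matching y values: 8, 11 (2 points).
  x = 9: rhs = 16, matching y values: 4, 15 (2 points).
  x = 10: rhs = 3, matching y values: none (0 points).
  x = 11: rhs = 12, matching y values: none (0 points).
  x = 12: rhs = 11, matching y values: 7, 12 (2 points).
  x = 13: rhs = 6, matching y values: 5, 14 (2 points).
  x = 14: rhs = 3, matching y values: none (0 points).
  x = 15: rhs = 8, matching y values: none (0 points).
  x = 16: rhs = 8, matching y values: none (0 points).
  x = 17: rhs = 9, matching y values: 3, 16 (2 points).
  x = 18: rhs = 17, matching y values: 6, 13 (2 points).
Total affine count: 19.
Full point count |E(F_19)| = 19 + 1 = 20.
Hasse bound: |20 − (19+1)| = |0| = 0 ≤ 2√19 ≈ 8.7178 ✓.


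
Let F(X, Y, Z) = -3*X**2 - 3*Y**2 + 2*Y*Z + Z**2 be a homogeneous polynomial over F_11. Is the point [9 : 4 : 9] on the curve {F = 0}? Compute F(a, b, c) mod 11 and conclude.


F(9,4,9) ≡ 5 (mod 11); P is NOT on the curve.

Evaluate F(9, 4, 9) term-by-term (mod 11).
  -3*X**2 ↦ -3·81·1·1 = -243
  -3*Y**2 ↦ -3·1·16·1 = -48
  2*Y*Z ↦ 2·1·4·9 = 72
  Z**2 ↦ 1·1·1·81 = 81
Sum: F(9, 4, 9) = (-243) + (-48) + (72) + (81) = -138.
Reducing mod 11: -138 ≡ 5 (mod 11).
Since F(a, b, c) ≡ 5 ≠ 0 (mod 11), P does NOT lie on the curve.


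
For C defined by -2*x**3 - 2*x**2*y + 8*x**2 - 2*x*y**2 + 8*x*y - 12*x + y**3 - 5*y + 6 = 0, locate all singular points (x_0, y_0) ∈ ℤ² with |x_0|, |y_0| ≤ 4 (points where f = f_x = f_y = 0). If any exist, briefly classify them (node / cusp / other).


Singular points: {(1, 1)}; classification: cusp.

Compute partial derivatives:
  f_x = -6*x**2 - 4*x*y + 16*x - 2*y**2 + 8*y - 12.
  f_y = -2*x**2 - 4*x*y + 8*x + 3*y**2 - 5.
Scan x_0 ∈ {−4, ..., 4}. For each x_0, f_y(x_0, y) is a polynomial in y; find its integer roots y ∈ {−4, ..., 4}, then test f_x and f at those candidates.
  x = -4: f_y(-4, y) = 3*y**2 + 16*y - 69; no integer root y with |y| ≤ 4.
  x = -3: f_y(-3, y) = 3*y**2 + 12*y - 47; no integer root y with |y| ≤ 4.
  x = -2: f_y(-2, y) = 3*y**2 + 8*y - 29; no integer root y with |y| ≤ 4.
  x = -1: f_y(-1, y) = 3*y**2 + 4*y - 15; vanishes at y ∈ {-3}. (-1, -3): f_x = -88 ≠ 0.
  x = 0: f_y(0, y) = 3*y**2 - 5; no integer root y with |y| ≤ 4.
  x = 1: f_y(1, y) = 3*y**2 - 4*y + 1; vanishes at y ∈ {1}. (1, 1): f_x = 0, f = 0 — SINGULAR.
  x = 2: f_y(2, y) = 3*y**2 - 8*y + 3; no integer root y with |y| ≤ 4.
  x = 3: f_y(3, y) = 3*y**2 - 12*y + 1; no integer root y with |y| ≤ 4.
  x = 4: f_y(4, y) = 3*y**2 - 16*y - 5; no integer root y with |y| ≤ 4.
Only singular point on the grid: (1, 1).
Classify: substitute x = 1 + u, y = 1 + v and expand: f = -2*u**3 - 2*u**2*v - 2*u*v**2 + v**3 + v**2.
No constant or linear terms (consistent with a singular point). Quadratic part: v**2. Cubic part: -2*u**3 - 2*u**2*v - 2*u*v**2 + v**3.
The quadratic part v**2 is a perfect square, so there is a single (double) tangent line v = 0, i.e. y = 1. Restricting the cubic part to that line (v = 0) leaves -2*u**3 ≠ 0, so f is not divisible by v and the branch is v² ≈ 2*u**3 to lowest order — this is a cusp.
Classification: cusp.


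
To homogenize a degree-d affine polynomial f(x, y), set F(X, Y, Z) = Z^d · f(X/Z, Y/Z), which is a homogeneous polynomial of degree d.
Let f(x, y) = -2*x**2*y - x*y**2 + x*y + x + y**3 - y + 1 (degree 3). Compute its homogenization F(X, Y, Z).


F(X, Y, Z) = -2*X**2*Y - X*Y**2 + X*Y*Z + X*Z**2 + Y**3 - Y*Z**2 + Z**3

deg(f) = 3.
Substitute x = X/Z, y = Y/Z into f, then multiply by Z^3.
  monomial -2·x^2·y^1 ↦ -2·X^2·Y^1·Z^0.
  monomial -1·x^1·y^2 ↦ -1·X^1·Y^2·Z^0.
  monomial 1·x^1·y^1 ↦ 1·X^1·Y^1·Z^1.
  monomial 1·x^1·y^0 ↦ 1·X^1·Y^0·Z^2.
  monomial 1·x^0·y^3 ↦ 1·X^0·Y^3·Z^0.
  monomial -1·x^0·y^1 ↦ -1·X^0·Y^1·Z^2.
  monomial 1·x^0·y^0 ↦ 1·X^0·Y^0·Z^3.
Collecting: F(X, Y, Z) = -2*X**2*Y - X*Y**2 + X*Y*Z + X*Z**2 + Y**3 - Y*Z**2 + Z**3.


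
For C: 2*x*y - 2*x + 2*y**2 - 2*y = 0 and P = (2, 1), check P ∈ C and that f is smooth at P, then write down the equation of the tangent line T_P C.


Tangent line at P: 6*y - 6 = 0.

Step 1: f(2, 1) = 0, so P lies on C.
Step 2: partial derivatives
  f_x(x, y) = 2*y - 2, f_y(x, y) = 2*x + 4*y - 2.
  f_x(P) = 0, f_y(P) = 6 (gradient nonzero, so P is smooth).
Step 3: tangent line at P: 0·(x − 2) + 6·(y − 1) = 0.
Expanding: 6*y - 6 = 0.


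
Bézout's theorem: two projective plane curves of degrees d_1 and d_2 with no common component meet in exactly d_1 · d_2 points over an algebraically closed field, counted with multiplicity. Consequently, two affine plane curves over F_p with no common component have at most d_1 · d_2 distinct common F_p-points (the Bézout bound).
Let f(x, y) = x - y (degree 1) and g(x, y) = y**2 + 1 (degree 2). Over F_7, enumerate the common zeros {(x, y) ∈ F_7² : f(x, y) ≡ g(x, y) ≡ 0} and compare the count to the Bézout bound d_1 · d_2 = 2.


Common zeros: ∅; count = 0; Bézout bound = 2.

deg(f) = 1, deg(g) = 2, so Bézout bound = 2.
Scan x ∈ F_7. For each x, list the y ∈ F_7 with f(x, y) ≡ 0 and those with g(x, y) ≡ 0 (mod 7); the common zeros in that column are the intersection.
  x = 0: f ≡ 0 at y ∈ {0}; g ≡ 0 at y ∈ ∅; common: ∅.
  x = 1: f ≡ 0 at y ∈ {1}; g ≡ 0 at y ∈ ∅; common: ∅.
  x = 2: f ≡ 0 at y ∈ {2}; g ≡ 0 at y ∈ ∅; common: ∅.
  x = 3: f ≡ 0 at y ∈ {3}; g ≡ 0 at y ∈ ∅; common: ∅.
  x = 4: f ≡ 0 at y ∈ {4}; g ≡ 0 at y ∈ ∅; common: ∅.
  x = 5: f ≡ 0 at y ∈ {5}; g ≡ 0 at y ∈ ∅; common: ∅.
  x = 6: f ≡ 0 at y ∈ {6}; g ≡ 0 at y ∈ ∅; common: ∅.
Collecting: common zeros = ∅, so the count is 0.
Comparison with the Bézout bound: 0 ≤ 2 = deg(f)·deg(g), as expected for curves with no common component (the affine F_7-count falls short of the bound because intersections may lie at infinity, over extension fields, or carry multiplicity).


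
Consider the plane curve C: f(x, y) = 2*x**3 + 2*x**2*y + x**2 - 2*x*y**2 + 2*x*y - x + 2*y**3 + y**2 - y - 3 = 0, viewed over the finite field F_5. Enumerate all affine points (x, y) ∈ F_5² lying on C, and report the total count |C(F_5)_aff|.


Affine F_5-points: {(0, 2), (2, 0), (2, 1), (2, 3), (3, 3), (4, 3)}; count = 6.

For each of the 25 pairs (x, y) ∈ F_5², evaluate f(x, y) mod 5. Record the zeros.
  x = 0: [0↦2, 1↦4, 2↦0, 3↦2, 4↦2]  zeros at y ∈ {2}
  x = 1: [0↦4, 1↦3, 2↦2, 3↦3, 4↦3]  zeros at y ∈ ∅
  x = 2: [0↦0, 1↦0, 2↦1, 3↦0, 4↦4]  zeros at y ∈ {0, 1, 3}
  x = 3: [0↦2, 1↦2, 2↦4, 3↦0, 4↦2]  zeros at y ∈ {3}
  x = 4: [0↦2, 1↦1, 2↦3, 3↦0, 4↦4]  zeros at y ∈ {3}
Collecting zeros: affine points = {(0, 2), (2, 0), (2, 1), (2, 3), (3, 3), (4, 3)}.
Total count |C(F_5)_aff| = 6.


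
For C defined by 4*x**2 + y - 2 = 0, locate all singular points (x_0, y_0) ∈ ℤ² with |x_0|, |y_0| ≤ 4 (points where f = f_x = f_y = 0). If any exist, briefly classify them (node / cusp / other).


No singular points in the scanned grid; C is smooth there.

Compute partial derivatives:
  f_x = 8*x.
  f_y = 1.
f_y = 1 is a nonzero constant, so f_y never vanishes: no point (x, y) can satisfy f = f_x = f_y = 0. In particular no (x, y) ∈ {−4, ..., 4}² is singular; the curve is smooth.


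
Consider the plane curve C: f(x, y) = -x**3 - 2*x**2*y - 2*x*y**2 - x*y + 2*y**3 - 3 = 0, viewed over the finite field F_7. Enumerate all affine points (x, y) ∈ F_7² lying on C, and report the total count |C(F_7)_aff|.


Affine F_7-points: {(1, 1), (2, 6), (3, 5), (5, 3), (6, 4)}; count = 5.

For each of the 49 pairs (x, y) ∈ F_7², evaluate f(x, y) mod 7. Record the zeros.
  x = 0: [0↦4, 1↦6, 2↦6, 3↦2, 4↦6, 5↦2, 6↦2]  zeros at y ∈ ∅
  x = 1: [0↦3, 1↦0, 2↦5, 3↦2, 4↦3, 5↦6, 6↦2]  zeros at y ∈ {1}
  x = 2: [0↦3, 1↦5, 2↦4, 3↦5, 4↦6, 5↦5, 6↦0]  zeros at y ∈ {6}
  x = 3: [0↦5, 1↦1, 2↦4, 3↦5, 4↦2, 5↦0, 6↦4]  zeros at y ∈ {5}
  x = 4: [0↦3, 1↦3, 2↦6, 3↦3, 4↦6, 5↦6, 6↦1]  zeros at y ∈ ∅
  x = 5: [0↦5, 1↦5, 2↦4, 3↦0, 4↦5, 5↦3, 6↦6]  zeros at y ∈ {3}
  x = 6: [0↦5, 1↦1, 2↦6, 3↦4, 4↦0, 5↦6, 6↦6]  zeros at y ∈ {4}
Collecting zeros: affine points = {(1, 1), (2, 6), (3, 5), (5, 3), (6, 4)}.
Total count |C(F_7)_aff| = 5.


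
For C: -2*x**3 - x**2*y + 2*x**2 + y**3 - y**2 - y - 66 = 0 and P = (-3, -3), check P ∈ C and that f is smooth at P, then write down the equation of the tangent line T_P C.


Tangent line at P: -84*x + 23*y - 183 = 0.

Step 1: f(-3, -3) = 0, so P lies on C.
Step 2: partial derivatives
  f_x(x, y) = -6*x**2 - 2*x*y + 4*x, f_y(x, y) = -x**2 + 3*y**2 - 2*y - 1.
  f_x(P) = -84, f_y(P) = 23 (gradient nonzero, so P is smooth).
Step 3: tangent line at P: -84·(x − -3) + 23·(y − -3) = 0.
Expanding: -84*x + 23*y - 183 = 0.


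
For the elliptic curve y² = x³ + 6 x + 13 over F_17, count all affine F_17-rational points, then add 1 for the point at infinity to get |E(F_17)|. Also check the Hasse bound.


Affine points = {(0, 8), (0, 9), (2, 4), (2, 13), (4, 4), (4, 13), (5, 7), (5, 10), (10, 6), (10, 11), (11, 4), (11, 13), (14, 6), (14, 11)}; affine count = 14; |E(F_17)| = 15.

Discriminant check: Δ ∝ 4a³ + 27b² = 4·6³ + 27·13² = 4·216 + 27·169 ≡ 4 (mod 17). Nonzero ⇒ E is nonsingular.
For each x ∈ F_17, compute rhs = x³ + 6·x + 13 mod 17, then count y ∈ F_17 with y² ≡ rhs.
  x = 0: rhs = 13, matching y values: 8, 9 (2 points).
  x = 1: rhs = 3, matching y values: none (0 points).
  x = 2: rhs = 16, matching y values: 4, 13 (2 points).
  x = 3: rhs = 7, matching y values: none (0 points).
  x = 4: rhs = 16, matching y values: 4, 13 (2 points).
  x = 5: rhs = 15, matching y values: 7, 10 (2 points).
  x = 6: rhs = 10, matching y values: none (0 points).
  x = 7: rhs = 7, matching y values: none (0 points).
  x = 8: rhs = 12, matching y values: none (0 points).
  x = 9: rhs = 14, matching y values: none (0 points).
  x = 10: rhs = 2, matching y values: 6, 11 (2 points).
  x = 11: rhs = 16, matching y values: 4, 13 (2 points).
  x = 12: rhs = 11, matching y values: none (0 points).
  x = 13: rhs = 10, matching y values: none (0 points).
  x = 14: rhs = 2, matching y values: 6, 11 (2 points).
  x = 15: rhs = 10, matching y values: none (0 points).
  x = 16: rhs = 6, matching y values: none (0 points).
Total affine count: 14.
Full point count |E(F_17)| = 14 + 1 = 15.
Hasse bound: |15 − (17+1)| = |-3| = 3 ≤ 2√17 ≈ 8.2462 ✓.


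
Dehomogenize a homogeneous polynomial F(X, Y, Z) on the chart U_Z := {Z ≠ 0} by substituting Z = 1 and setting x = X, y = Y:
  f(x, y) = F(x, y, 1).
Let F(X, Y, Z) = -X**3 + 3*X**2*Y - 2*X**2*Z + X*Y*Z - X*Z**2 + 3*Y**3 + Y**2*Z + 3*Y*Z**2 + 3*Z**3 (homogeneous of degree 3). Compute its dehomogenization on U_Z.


f(x, y) = -x**3 + 3*x**2*y - 2*x**2 + x*y - x + 3*y**3 + y**2 + 3*y + 3

On U_Z we set Z = 1. Each monomial c·X^i·Y^j·Z^k in F becomes c·x^i·y^j·1^k = c·x^i·y^j.
Substituting Z = 1: F(X, Y, 1) = -x**3 + 3*x**2*y - 2*x**2 + x*y - x + 3*y**3 + y**2 + 3*y + 3.
Note: deg(f) ≤ deg(F) = 3; strict inequality happens when F is divisible by Z (lost terms).


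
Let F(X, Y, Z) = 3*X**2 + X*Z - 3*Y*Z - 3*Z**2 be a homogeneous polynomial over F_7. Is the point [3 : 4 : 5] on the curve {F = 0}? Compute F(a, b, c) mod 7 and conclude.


F(3,4,5) ≡ 5 (mod 7); P is NOT on the curve.

Evaluate F(3, 4, 5) term-by-term (mod 7).
  3*X**2 ↦ 3·9·1·1 = 27
  X*Z ↦ 1·3·1·5 = 15
  -3*Y*Z ↦ -3·1·4·5 = -60
  -3*Z**2 ↦ -3·1·1·25 = -75
Sum: F(3, 4, 5) = (27) + (15) + (-60) + (-75) = -93.
Reducing mod 7: -93 ≡ 5 (mod 7).
Since F(a, b, c) ≡ 5 ≠ 0 (mod 7), P does NOT lie on the curve.


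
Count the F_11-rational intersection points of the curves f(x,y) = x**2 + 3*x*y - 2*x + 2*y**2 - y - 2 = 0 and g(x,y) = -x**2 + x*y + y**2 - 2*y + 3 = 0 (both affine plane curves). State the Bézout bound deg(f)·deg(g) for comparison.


Common zeros: {(5, 8), (6, 0)}; count = 2; Bézout bound = 4.

deg(f) = 2, deg(g) = 2, so Bézout bound = 4.
Scan x ∈ F_11. For each x, list the y ∈ F_11 with f(x, y) ≡ 0 and those with g(x, y) ≡ 0 (mod 11); the common zeros in that column are the intersection.
  x = 0: f ≡ 0 at y ∈ ∅; g ≡ 0 at y ∈ {4, 9}; common: ∅.
  x = 1: f ≡ 0 at y ∈ ∅; g ≡ 0 at y ∈ {5, 7}; common: ∅.
  x = 2: f ≡ 0 at y ∈ ∅; g ≡ 0 at y ∈ {1, 10}; common: ∅.
  x = 3: f ≡ 0 at y ∈ {1, 6}; g ≡ 0 at y ∈ {2, 8}; common: ∅.
  x = 4: f ≡ 0 at y ∈ ∅; g ≡ 0 at y ∈ {4, 5}; common: ∅.
  x = 5: f ≡ 0 at y ∈ {7, 8}; g ≡ 0 at y ∈ {0, 8}; common: {8}.
  x = 6: f ≡ 0 at y ∈ {0, 8}; g ≡ 0 at y ∈ {0, 7}; common: {0}.
  x = 7: f ≡ 0 at y ∈ {0, 1}; g ≡ 0 at y ∈ {3}; common: ∅.
  x = 8: f ≡ 0 at y ∈ ∅; g ≡ 0 at y ∈ {6, 10}; common: ∅.
  x = 9: f ≡ 0 at y ∈ {2, 7}; g ≡ 0 at y ∈ {6, 9}; common: ∅.
  x = 10: f ≡ 0 at y ∈ ∅; g ≡ 0 at y ∈ {1, 2}; common: ∅.
Collecting: common zeros = {(5, 8), (6, 0)}, so the count is 2.
Comparison with the Bézout bound: 2 ≤ 4 = deg(f)·deg(g), as expected for curves with no common component (the affine F_11-count falls short of the bound because intersections may lie at infinity, over extension fields, or carry multiplicity).


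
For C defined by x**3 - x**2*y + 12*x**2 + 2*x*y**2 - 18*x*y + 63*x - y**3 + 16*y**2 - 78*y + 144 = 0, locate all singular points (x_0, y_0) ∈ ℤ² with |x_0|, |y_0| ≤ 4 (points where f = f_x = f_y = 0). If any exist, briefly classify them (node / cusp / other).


Singular points: {(-3, 3)}; classification: cusp.

Compute partial derivatives:
  f_x = 3*x**2 - 2*x*y + 24*x + 2*y**2 - 18*y + 63.
  f_y = -x**2 + 4*x*y - 18*x - 3*y**2 + 32*y - 78.
Scan x_0 ∈ {−4, ..., 4}. For each x_0, f_y(x_0, y) is a polynomial in y; find its integer roots y ∈ {−4, ..., 4}, then test f_x and f at those candidates.
  x = -4: f_y(-4, y) = -3*y**2 + 16*y - 22; no integer root y with |y| ≤ 4.
  x = -3: f_y(-3, y) = -3*y**2 + 20*y - 33; vanishes at y ∈ {3}. (-3, 3): f_x = 0, f = 0 — SINGULAR.
  x = -2: f_y(-2, y) = -3*y**2 + 24*y - 46; no integer root y with |y| ≤ 4.
  x = -1: f_y(-1, y) = -3*y**2 + 28*y - 61; no integer root y with |y| ≤ 4.
  x = 0: f_y(0, y) = -3*y**2 + 32*y - 78; no integer root y with |y| ≤ 4.
  x = 1: f_y(1, y) = -3*y**2 + 36*y - 97; no integer root y with |y| ≤ 4.
  x = 2: f_y(2, y) = -3*y**2 + 40*y - 118; no integer root y with |y| ≤ 4.
  x = 3: f_y(3, y) = -3*y**2 + 44*y - 141; no integer root y with |y| ≤ 4.
  x = 4: f_y(4, y) = -3*y**2 + 48*y - 166; no integer root y with |y| ≤ 4.
Only singular point on the grid: (-3, 3).
Classify: substitute x = -3 + u, y = 3 + v and expand: f = u**3 - u**2*v + 2*u*v**2 - v**3 + v**2.
No constant or linear terms (consistent with a singular point). Quadratic part: v**2. Cubic part: u**3 - u**2*v + 2*u*v**2 - v**3.
The quadratic part v**2 is a perfect square, so there is a single (double) tangent line v = 0, i.e. y = 3. Restricting the cubic part to that line (v = 0) leaves u**3 ≠ 0, so f is not divisible by v and the branch is v² ≈ -u**3 to lowest order — this is a cusp.
Classification: cusp.


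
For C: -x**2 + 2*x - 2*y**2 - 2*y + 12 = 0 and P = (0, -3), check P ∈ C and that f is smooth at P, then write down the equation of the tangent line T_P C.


Tangent line at P: 2*x + 10*y + 30 = 0.

Step 1: f(0, -3) = 0, so P lies on C.
Step 2: partial derivatives
  f_x(x, y) = 2 - 2*x, f_y(x, y) = -4*y - 2.
  f_x(P) = 2, f_y(P) = 10 (gradient nonzero, so P is smooth).
Step 3: tangent line at P: 2·(x − 0) + 10·(y − -3) = 0.
Expanding: 2*x + 10*y + 30 = 0.


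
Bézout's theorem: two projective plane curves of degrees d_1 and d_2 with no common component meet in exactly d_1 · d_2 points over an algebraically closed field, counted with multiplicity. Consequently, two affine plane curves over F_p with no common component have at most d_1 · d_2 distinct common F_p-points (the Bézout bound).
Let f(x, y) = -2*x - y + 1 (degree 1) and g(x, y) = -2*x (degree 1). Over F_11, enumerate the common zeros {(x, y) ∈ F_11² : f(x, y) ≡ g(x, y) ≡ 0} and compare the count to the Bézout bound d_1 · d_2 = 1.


Common zeros: {(0, 1)}; count = 1; Bézout bound = 1.

deg(f) = 1, deg(g) = 1, so Bézout bound = 1.
Scan x ∈ F_11. For each x, list the y ∈ F_11 with f(x, y) ≡ 0 and those with g(x, y) ≡ 0 (mod 11); the common zeros in that column are the intersection.
  x = 0: f ≡ 0 at y ∈ {1}; g ≡ 0 at y ∈ {0, 1, 2, 3, 4, 5, 6, 7, 8, 9, 10}; common: {1}.
  x = 1: f ≡ 0 at y ∈ {10}; g ≡ 0 at y ∈ ∅; common: ∅.
  x = 2: f ≡ 0 at y ∈ {8}; g ≡ 0 at y ∈ ∅; common: ∅.
  x = 3: f ≡ 0 at y ∈ {6}; g ≡ 0 at y ∈ ∅; common: ∅.
  x = 4: f ≡ 0 at y ∈ {4}; g ≡ 0 at y ∈ ∅; common: ∅.
  x = 5: f ≡ 0 at y ∈ {2}; g ≡ 0 at y ∈ ∅; common: ∅.
  x = 6: f ≡ 0 at y ∈ {0}; g ≡ 0 at y ∈ ∅; common: ∅.
  x = 7: f ≡ 0 at y ∈ {9}; g ≡ 0 at y ∈ ∅; common: ∅.
  x = 8: f ≡ 0 at y ∈ {7}; g ≡ 0 at y ∈ ∅; common: ∅.
  x = 9: f ≡ 0 at y ∈ {5}; g ≡ 0 at y ∈ ∅; common: ∅.
  x = 10: f ≡ 0 at y ∈ {3}; g ≡ 0 at y ∈ ∅; common: ∅.
Collecting: common zeros = {(0, 1)}, so the count is 1.
Comparison with the Bézout bound: 1 ≤ 1 = deg(f)·deg(g), as expected for curves with no common component (the bound is attained).


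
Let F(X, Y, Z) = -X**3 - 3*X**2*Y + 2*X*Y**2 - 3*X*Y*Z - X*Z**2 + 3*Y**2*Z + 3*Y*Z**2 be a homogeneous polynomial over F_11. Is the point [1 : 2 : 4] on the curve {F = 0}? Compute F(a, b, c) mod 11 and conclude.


F(1,2,4) ≡ 6 (mod 11); P is NOT on the curve.

Evaluate F(1, 2, 4) term-by-term (mod 11).
  -X**3 ↦ -1·1·1·1 = -1
  -3*X**2*Y ↦ -3·1·2·1 = -6
  2*X*Y**2 ↦ 2·1·4·1 = 8
  -3*X*Y*Z ↦ -3·1·2·4 = -24
  -X*Z**2 ↦ -1·1·1·16 = -16
  3*Y**2*Z ↦ 3·1·4·4 = 48
  3*Y*Z**2 ↦ 3·1·2·16 = 96
Sum: F(1, 2, 4) = (-1) + (-6) + (8) + (-24) + (-16) + (48) + (96) = 105.
Reducing mod 11: 105 ≡ 6 (mod 11).
Since F(a, b, c) ≡ 6 ≠ 0 (mod 11), P does NOT lie on the curve.


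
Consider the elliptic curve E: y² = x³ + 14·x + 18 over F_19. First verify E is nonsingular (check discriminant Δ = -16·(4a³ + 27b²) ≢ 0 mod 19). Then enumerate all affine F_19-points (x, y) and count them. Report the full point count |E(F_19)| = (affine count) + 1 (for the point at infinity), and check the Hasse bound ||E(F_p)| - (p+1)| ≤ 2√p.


Affine points = {(2, 4), (2, 15), (3, 7), (3, 12), (4, 9), (4, 10), (5, 2), (5, 17), (16, 5), (16, 14), (17, 1), (17, 18)}; affine count = 12; |E(F_19)| = 13.

Discriminant check: Δ ∝ 4a³ + 27b² = 4·14³ + 27·18² = 4·2744 + 27·324 ≡ 2 (mod 19). Nonzero ⇒ E is nonsingular.
For each x ∈ F_19, compute rhs = x³ + 14·x + 18 mod 19, then count y ∈ F_19 with y² ≡ rhs.
  x = 0: rhs = 18, matching y values: none (0 points).
  x = 1: rhs = 14, matching y values: none (0 points).
  x = 2: rhs = 16, matching y values: 4, 15 (2 points).
  x = 3: rhs = 11, matching y values: 7, 12 (2 points).
  x = 4: rhs = 5, matching y values: 9, 10 (2 points).
  x = 5: rhs = 4, matching y values: 2, 17 (2 points).
  x = 6: rhs = 14, matching y values: none (0 points).
  x = 7: rhs = 3, matching y values: none (0 points).
  x = 8: rhs = 15, matching y values: none (0 points).
  x = 9: rhs = 18, matching y values: none (0 points).
  x = 10: rhs = 18, matching y values: none (0 points).
  x = 11: rhs = 2, matching y values: none (0 points).
  x = 12: rhs = 14, matching y values: none (0 points).
  x = 13: rhs = 3, matching y values: none (0 points).
  x = 14: rhs = 13, matching y values: none (0 points).
  x = 15: rhs = 12, matching y values: none (0 points).
  x = 16: rhs = 6, matching y values: 5, 14 (2 points).
  x = 17: rhs = 1, matching y values: 1, 18 (2 points).
  x = 18: rhs = 3, matching y values: none (0 points).
Total affine count: 12.
Full point count |E(F_19)| = 12 + 1 = 13.
Hasse bound: |13 − (19+1)| = |-7| = 7 ≤ 2√19 ≈ 8.7178 ✓.
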